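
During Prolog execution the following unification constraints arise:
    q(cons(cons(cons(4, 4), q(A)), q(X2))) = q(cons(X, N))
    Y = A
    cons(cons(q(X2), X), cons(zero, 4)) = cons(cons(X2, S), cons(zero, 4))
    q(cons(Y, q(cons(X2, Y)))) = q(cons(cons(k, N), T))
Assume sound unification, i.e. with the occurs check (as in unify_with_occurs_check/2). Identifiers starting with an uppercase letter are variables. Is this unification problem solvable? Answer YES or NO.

Decompose q/1: cons(cons(cons(4, 4), q(A)), q(X2)) = cons(X, N).
Decompose cons/2: cons(cons(4, 4), q(A)) = X,  q(X2) = N.
Bind X := cons(cons(4, 4), q(A)); substituting into the one remaining equation that mentions X gives: cons(cons(q(X2), cons(cons(4, 4), q(A))), cons(zero, 4)) = cons(cons(X2, S), cons(zero, 4)).
Bind N := q(X2); substituting into the one remaining equation that mentions N gives: q(cons(Y, q(cons(X2, Y)))) = q(cons(cons(k, q(X2)), T)).
Bind Y := A; substituting into the one remaining equation that mentions Y gives: q(cons(A, q(cons(X2, A)))) = q(cons(cons(k, q(X2)), T)).
Decompose cons/2: cons(q(X2), cons(cons(4, 4), q(A))) = cons(X2, S),  cons(zero, 4) = cons(zero, 4).
Decompose cons/2: q(X2) = X2,  cons(cons(4, 4), q(A)) = S.
Occurs check fails: X2 occurs in q(X2); the equation X2 = q(X2) has no finite solution.

NO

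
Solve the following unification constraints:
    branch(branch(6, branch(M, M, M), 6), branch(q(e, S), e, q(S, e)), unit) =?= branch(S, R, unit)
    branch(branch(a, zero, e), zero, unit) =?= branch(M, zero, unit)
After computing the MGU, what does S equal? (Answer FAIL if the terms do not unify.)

branch(6, branch(branch(a, zero, e), branch(a, zero, e), branch(a, zero, e)), 6)

Decompose branch/3: branch(6, branch(M, M, M), 6) =?= S,  branch(q(e, S), e, q(S, e)) =?= R,  unit =?= unit.
Bind S := branch(6, branch(M, M, M), 6); substituting into the one remaining equation that mentions S gives: branch(q(e, branch(6, branch(M, M, M), 6)), e, q(branch(6, branch(M, M, M), 6), e)) =?= R.
Bind R := branch(q(e, branch(6, branch(M, M, M), 6)), e, q(branch(6, branch(M, M, M), 6), e)); no other remaining equation mentions R.
Delete trivial equation unit =?= unit.
Decompose branch/3: branch(a, zero, e) =?= M,  zero =?= zero,  unit =?= unit.
Bind M := branch(a, zero, e); no other remaining equation mentions M. Substituting into the earlier bindings gives S := branch(6, branch(branch(a, zero, e), branch(a, zero, e), branch(a, zero, e)), 6), R := branch(q(e, branch(6, branch(branch(a, zero, e), branch(a, zero, e), branch(a, zero, e)), 6)), e, q(branch(6, branch(branch(a, zero, e), branch(a, zero, e), branch(a, zero, e)), 6), e)).
Delete trivial equation zero =?= zero.
Delete trivial equation unit =?= unit.
MGU = { S ↦ branch(6, branch(branch(a, zero, e), branch(a, zero, e), branch(a, zero, e)), 6), R ↦ branch(q(e, branch(6, branch(branch(a, zero, e), branch(a, zero, e), branch(a, zero, e)), 6)), e, q(branch(6, branch(branch(a, zero, e), branch(a, zero, e), branch(a, zero, e)), 6), e)), M ↦ branch(a, zero, e) }, so S ↦ branch(6, branch(branch(a, zero, e), branch(a, zero, e), branch(a, zero, e)), 6).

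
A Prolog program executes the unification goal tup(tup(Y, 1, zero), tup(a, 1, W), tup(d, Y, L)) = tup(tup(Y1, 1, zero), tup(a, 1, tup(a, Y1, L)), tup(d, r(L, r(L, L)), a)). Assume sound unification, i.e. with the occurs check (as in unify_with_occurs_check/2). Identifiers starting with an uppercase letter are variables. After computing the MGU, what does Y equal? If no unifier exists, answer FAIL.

r(a, r(a, a))

Decompose tup/3: tup(Y, 1, zero) = tup(Y1, 1, zero),  tup(a, 1, W) = tup(a, 1, tup(a, Y1, L)),  tup(d, Y, L) = tup(d, r(L, r(L, L)), a).
Decompose tup/3: Y = Y1,  1 = 1,  zero = zero.
Bind Y := Y1; substituting into the one remaining equation that mentions Y gives: tup(d, Y1, L) = tup(d, r(L, r(L, L)), a).
Delete trivial equation 1 = 1.
Delete trivial equation zero = zero.
Decompose tup/3: a = a,  1 = 1,  W = tup(a, Y1, L).
Delete trivial equation a = a.
Delete trivial equation 1 = 1.
Bind W := tup(a, Y1, L); no other remaining equation mentions W.
Decompose tup/3: d = d,  Y1 = r(L, r(L, L)),  L = a.
Delete trivial equation d = d.
Bind Y1 := r(L, r(L, L)); no other remaining equation mentions Y1. Substituting into the earlier bindings gives Y := r(L, r(L, L)), W := tup(a, r(L, r(L, L)), L).
Bind L := a. Substituting into the earlier bindings gives Y := r(a, r(a, a)), W := tup(a, r(a, r(a, a)), a), Y1 := r(a, r(a, a)).
MGU = { Y -> r(a, r(a, a)), W -> tup(a, r(a, r(a, a)), a), Y1 -> r(a, r(a, a)), L -> a }, so Y -> r(a, r(a, a)).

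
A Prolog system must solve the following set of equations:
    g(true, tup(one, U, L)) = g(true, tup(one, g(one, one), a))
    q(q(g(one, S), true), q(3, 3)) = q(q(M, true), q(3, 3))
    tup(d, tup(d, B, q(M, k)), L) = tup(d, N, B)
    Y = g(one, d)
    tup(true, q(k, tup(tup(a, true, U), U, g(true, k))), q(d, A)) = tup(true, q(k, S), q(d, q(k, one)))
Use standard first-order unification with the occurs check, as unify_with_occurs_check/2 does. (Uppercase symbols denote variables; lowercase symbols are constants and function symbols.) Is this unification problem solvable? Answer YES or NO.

YES

Decompose g/2: true = true,  tup(one, U, L) = tup(one, g(one, one), a).
Delete trivial equation true = true.
Decompose tup/3: one = one,  U = g(one, one),  L = a.
Delete trivial equation one = one.
Bind U := g(one, one); substituting into the one remaining equation that mentions U gives: tup(true, q(k, tup(tup(a, true, g(one, one)), g(one, one), g(true, k))), q(d, A)) = tup(true, q(k, S), q(d, q(k, one))).
Bind L := a; substituting into the one remaining equation that mentions L gives: tup(d, tup(d, B, q(M, k)), a) = tup(d, N, B).
Decompose q/2: q(g(one, S), true) = q(M, true),  q(3, 3) = q(3, 3).
Decompose q/2: g(one, S) = M,  true = true.
Bind M := g(one, S); substituting into the one remaining equation that mentions M gives: tup(d, tup(d, B, q(g(one, S), k)), a) = tup(d, N, B).
Delete trivial equation true = true.
Delete trivial equation q(3, 3) = q(3, 3).
Decompose tup/3: d = d,  tup(d, B, q(g(one, S), k)) = N,  a = B.
Delete trivial equation d = d.
Bind N := tup(d, B, q(g(one, S), k)); no other remaining equation mentions N.
Bind B := a; no other remaining equation mentions B. Substituting into the earlier binding gives N := tup(d, a, q(g(one, S), k)).
Bind Y := g(one, d); no other remaining equation mentions Y.
Decompose tup/3: true = true,  q(k, tup(tup(a, true, g(one, one)), g(one, one), g(true, k))) = q(k, S),  q(d, A) = q(d, q(k, one)).
Delete trivial equation true = true.
Decompose q/2: k = k,  tup(tup(a, true, g(one, one)), g(one, one), g(true, k)) = S.
Delete trivial equation k = k.
Bind S := tup(tup(a, true, g(one, one)), g(one, one), g(true, k)); no other remaining equation mentions S. Substituting into the earlier bindings gives M := g(one, tup(tup(a, true, g(one, one)), g(one, one), g(true, k))), N := tup(d, a, q(g(one, tup(tup(a, true, g(one, one)), g(one, one), g(true, k))), k)).
Decompose q/2: d = d,  A = q(k, one).
Delete trivial equation d = d.
Bind A := q(k, one).
No equations remain and no clash or occurs-check failure arose, so a unifier exists.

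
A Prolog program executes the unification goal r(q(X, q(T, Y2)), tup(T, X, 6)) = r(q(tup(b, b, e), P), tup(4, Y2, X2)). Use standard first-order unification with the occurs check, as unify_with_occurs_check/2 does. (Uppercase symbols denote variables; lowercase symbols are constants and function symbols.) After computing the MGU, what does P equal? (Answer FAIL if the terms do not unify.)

q(4, tup(b, b, e))

Decompose r/2: q(X, q(T, Y2)) = q(tup(b, b, e), P),  tup(T, X, 6) = tup(4, Y2, X2).
Decompose q/2: X = tup(b, b, e),  q(T, Y2) = P.
Bind X := tup(b, b, e); substituting into the one remaining equation that mentions X gives: tup(T, tup(b, b, e), 6) = tup(4, Y2, X2).
Bind P := q(T, Y2); no other remaining equation mentions P.
Decompose tup/3: T = 4,  tup(b, b, e) = Y2,  6 = X2.
Bind T := 4; no other remaining equation mentions T. Substituting into the earlier binding gives P := q(4, Y2).
Bind Y2 := tup(b, b, e); no other remaining equation mentions Y2. Substituting into the earlier binding gives P := q(4, tup(b, b, e)).
Bind X2 := 6.
MGU = { X -> tup(b, b, e), P -> q(4, tup(b, b, e)), T -> 4, Y2 -> tup(b, b, e), X2 -> 6 }, so P -> q(4, tup(b, b, e)).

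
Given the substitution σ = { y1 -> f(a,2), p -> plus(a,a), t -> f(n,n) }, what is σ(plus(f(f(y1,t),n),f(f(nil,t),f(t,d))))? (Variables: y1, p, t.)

Replace each occurrence of y1 with f(a,2).
Replace each occurrence of t with f(n,n).
Result: plus(f(f(f(a,2),f(n,n)),n),f(f(nil,f(n,n)),f(f(n,n),d))).

plus(f(f(f(a,2),f(n,n)),n),f(f(nil,f(n,n)),f(f(n,n),d)))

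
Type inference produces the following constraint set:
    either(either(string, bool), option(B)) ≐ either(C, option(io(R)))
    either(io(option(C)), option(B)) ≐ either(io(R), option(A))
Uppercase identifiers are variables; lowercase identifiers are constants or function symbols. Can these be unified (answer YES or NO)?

YES

Decompose either/2: either(string, bool) ≐ C,  option(B) ≐ option(io(R)).
Bind C := either(string, bool); substituting into the one remaining equation that mentions C gives: either(io(option(either(string, bool))), option(B)) ≐ either(io(R), option(A)).
Decompose option/1: B ≐ io(R).
Bind B := io(R); substituting into the remaining equation gives: either(io(option(either(string, bool))), option(io(R))) ≐ either(io(R), option(A)).
Decompose either/2: io(option(either(string, bool))) ≐ io(R),  option(io(R)) ≐ option(A).
Decompose io/1: option(either(string, bool)) ≐ R.
Bind R := option(either(string, bool)); substituting into the remaining equation gives: option(io(option(either(string, bool)))) ≐ option(A). Substituting into the earlier binding gives B := io(option(either(string, bool))).
Decompose option/1: io(option(either(string, bool))) ≐ A.
Bind A := io(option(either(string, bool))).
No equations remain and no clash or occurs-check failure arose, so a unifier exists.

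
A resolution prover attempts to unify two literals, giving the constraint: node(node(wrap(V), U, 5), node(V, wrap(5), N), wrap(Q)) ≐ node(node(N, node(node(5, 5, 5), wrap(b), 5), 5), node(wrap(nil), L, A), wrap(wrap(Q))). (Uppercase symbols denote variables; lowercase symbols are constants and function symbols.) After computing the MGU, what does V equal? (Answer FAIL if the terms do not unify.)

FAIL

Decompose node/3: node(wrap(V), U, 5) ≐ node(N, node(node(5, 5, 5), wrap(b), 5), 5),  node(V, wrap(5), N) ≐ node(wrap(nil), L, A),  wrap(Q) ≐ wrap(wrap(Q)).
Decompose node/3: wrap(V) ≐ N,  U ≐ node(node(5, 5, 5), wrap(b), 5),  5 ≐ 5.
Bind N := wrap(V); substituting into the one remaining equation that mentions N gives: node(V, wrap(5), wrap(V)) ≐ node(wrap(nil), L, A).
Bind U := node(node(5, 5, 5), wrap(b), 5); no other remaining equation mentions U.
Delete trivial equation 5 ≐ 5.
Decompose node/3: V ≐ wrap(nil),  wrap(5) ≐ L,  wrap(V) ≐ A.
Bind V := wrap(nil); substituting into the one remaining equation that mentions V gives: wrap(wrap(nil)) ≐ A. Substituting into the earlier binding gives N := wrap(wrap(nil)).
Bind L := wrap(5); no other remaining equation mentions L.
Bind A := wrap(wrap(nil)); no other remaining equation mentions A.
Decompose wrap/1: Q ≐ wrap(Q).
Occurs check fails: Q occurs in wrap(Q); the equation Q ≐ wrap(Q) has no finite solution.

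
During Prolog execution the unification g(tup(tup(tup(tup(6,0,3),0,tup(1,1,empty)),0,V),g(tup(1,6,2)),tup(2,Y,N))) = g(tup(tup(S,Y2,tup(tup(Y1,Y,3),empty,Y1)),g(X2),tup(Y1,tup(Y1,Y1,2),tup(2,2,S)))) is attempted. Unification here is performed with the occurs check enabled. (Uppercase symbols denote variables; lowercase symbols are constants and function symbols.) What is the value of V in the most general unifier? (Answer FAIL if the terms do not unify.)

tup(tup(2,tup(2,2,2),3),empty,2)

Decompose g/1: tup(tup(tup(tup(6,0,3),0,tup(1,1,empty)),0,V),g(tup(1,6,2)),tup(2,Y,N)) = tup(tup(S,Y2,tup(tup(Y1,Y,3),empty,Y1)),g(X2),tup(Y1,tup(Y1,Y1,2),tup(2,2,S))).
Decompose tup/3: tup(tup(tup(6,0,3),0,tup(1,1,empty)),0,V) = tup(S,Y2,tup(tup(Y1,Y,3),empty,Y1)),  g(tup(1,6,2)) = g(X2),  tup(2,Y,N) = tup(Y1,tup(Y1,Y1,2),tup(2,2,S)).
Decompose tup/3: tup(tup(6,0,3),0,tup(1,1,empty)) = S,  0 = Y2,  V = tup(tup(Y1,Y,3),empty,Y1).
Bind S := tup(tup(6,0,3),0,tup(1,1,empty)); substituting into the one remaining equation that mentions S gives: tup(2,Y,N) = tup(Y1,tup(Y1,Y1,2),tup(2,2,tup(tup(6,0,3),0,tup(1,1,empty)))).
Bind Y2 := 0; no other remaining equation mentions Y2.
Bind V := tup(tup(Y1,Y,3),empty,Y1); no other remaining equation mentions V.
Decompose g/1: tup(1,6,2) = X2.
Bind X2 := tup(1,6,2); no other remaining equation mentions X2.
Decompose tup/3: 2 = Y1,  Y = tup(Y1,Y1,2),  N = tup(2,2,tup(tup(6,0,3),0,tup(1,1,empty))).
Bind Y1 := 2; substituting into the one remaining equation that mentions Y1 gives: Y = tup(2,2,2). Substituting into the earlier binding gives V := tup(tup(2,Y,3),empty,2).
Bind Y := tup(2,2,2); no other remaining equation mentions Y. Substituting into the earlier binding gives V := tup(tup(2,tup(2,2,2),3),empty,2).
Bind N := tup(2,2,tup(tup(6,0,3),0,tup(1,1,empty))).
MGU = { S ↦ tup(tup(6,0,3),0,tup(1,1,empty)), Y2 ↦ 0, V ↦ tup(tup(2,tup(2,2,2),3),empty,2), X2 ↦ tup(1,6,2), Y1 ↦ 2, Y ↦ tup(2,2,2), N ↦ tup(2,2,tup(tup(6,0,3),0,tup(1,1,empty))) }, so V ↦ tup(tup(2,tup(2,2,2),3),empty,2).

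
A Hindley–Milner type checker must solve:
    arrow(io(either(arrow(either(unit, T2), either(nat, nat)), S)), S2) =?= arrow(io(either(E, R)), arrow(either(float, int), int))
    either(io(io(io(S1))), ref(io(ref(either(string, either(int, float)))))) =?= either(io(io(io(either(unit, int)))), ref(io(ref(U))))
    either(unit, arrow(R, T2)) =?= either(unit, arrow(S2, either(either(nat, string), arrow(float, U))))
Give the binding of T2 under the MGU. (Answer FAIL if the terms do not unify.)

either(either(nat, string), arrow(float, either(string, either(int, float))))

Decompose arrow/2: io(either(arrow(either(unit, T2), either(nat, nat)), S)) =?= io(either(E, R)),  S2 =?= arrow(either(float, int), int).
Decompose io/1: either(arrow(either(unit, T2), either(nat, nat)), S) =?= either(E, R).
Decompose either/2: arrow(either(unit, T2), either(nat, nat)) =?= E,  S =?= R.
Bind E := arrow(either(unit, T2), either(nat, nat)); no other remaining equation mentions E.
Bind S := R; no other remaining equation mentions S.
Bind S2 := arrow(either(float, int), int); substituting into the one remaining equation that mentions S2 gives: either(unit, arrow(R, T2)) =?= either(unit, arrow(arrow(either(float, int), int), either(either(nat, string), arrow(float, U)))).
Decompose either/2: io(io(io(S1))) =?= io(io(io(either(unit, int)))),  ref(io(ref(either(string, either(int, float))))) =?= ref(io(ref(U))).
Decompose io/1: io(io(S1)) =?= io(io(either(unit, int))).
Decompose io/1: io(S1) =?= io(either(unit, int)).
Decompose io/1: S1 =?= either(unit, int).
Bind S1 := either(unit, int); no other remaining equation mentions S1.
Decompose ref/1: io(ref(either(string, either(int, float)))) =?= io(ref(U)).
Decompose io/1: ref(either(string, either(int, float))) =?= ref(U).
Decompose ref/1: either(string, either(int, float)) =?= U.
Bind U := either(string, either(int, float)); substituting into the remaining equation gives: either(unit, arrow(R, T2)) =?= either(unit, arrow(arrow(either(float, int), int), either(either(nat, string), arrow(float, either(string, either(int, float)))))).
Decompose either/2: unit =?= unit,  arrow(R, T2) =?= arrow(arrow(either(float, int), int), either(either(nat, string), arrow(float, either(string, either(int, float))))).
Delete trivial equation unit =?= unit.
Decompose arrow/2: R =?= arrow(either(float, int), int),  T2 =?= either(either(nat, string), arrow(float, either(string, either(int, float)))).
Bind R := arrow(either(float, int), int); no other remaining equation mentions R. Substituting into the earlier binding gives S := arrow(either(float, int), int).
Bind T2 := either(either(nat, string), arrow(float, either(string, either(int, float)))). Substituting into the earlier binding gives E := arrow(either(unit, either(either(nat, string), arrow(float, either(string, either(int, float))))), either(nat, nat)).
MGU = { E := arrow(either(unit, either(either(nat, string), arrow(float, either(string, either(int, float))))), either(nat, nat)), S := arrow(either(float, int), int), S2 := arrow(either(float, int), int), S1 := either(unit, int), U := either(string, either(int, float)), R := arrow(either(float, int), int), T2 := either(either(nat, string), arrow(float, either(string, either(int, float)))) }, so T2 := either(either(nat, string), arrow(float, either(string, either(int, float)))).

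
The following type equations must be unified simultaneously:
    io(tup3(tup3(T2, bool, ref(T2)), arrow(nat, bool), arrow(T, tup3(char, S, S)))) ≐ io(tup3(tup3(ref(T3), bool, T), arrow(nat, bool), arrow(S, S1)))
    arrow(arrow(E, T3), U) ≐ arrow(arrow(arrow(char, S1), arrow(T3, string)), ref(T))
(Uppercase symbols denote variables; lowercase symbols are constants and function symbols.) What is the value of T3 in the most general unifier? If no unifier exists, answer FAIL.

FAIL

Decompose io/1: tup3(tup3(T2, bool, ref(T2)), arrow(nat, bool), arrow(T, tup3(char, S, S))) ≐ tup3(tup3(ref(T3), bool, T), arrow(nat, bool), arrow(S, S1)).
Decompose tup3/3: tup3(T2, bool, ref(T2)) ≐ tup3(ref(T3), bool, T),  arrow(nat, bool) ≐ arrow(nat, bool),  arrow(T, tup3(char, S, S)) ≐ arrow(S, S1).
Decompose tup3/3: T2 ≐ ref(T3),  bool ≐ bool,  ref(T2) ≐ T.
Bind T2 := ref(T3); substituting into the one remaining equation that mentions T2 gives: ref(ref(T3)) ≐ T.
Delete trivial equation bool ≐ bool.
Bind T := ref(ref(T3)); substituting into the 2 remaining equations that mention T gives: arrow(ref(ref(T3)), tup3(char, S, S)) ≐ arrow(S, S1),  arrow(arrow(E, T3), U) ≐ arrow(arrow(arrow(char, S1), arrow(T3, string)), ref(ref(ref(T3)))).
Delete trivial equation arrow(nat, bool) ≐ arrow(nat, bool).
Decompose arrow/2: ref(ref(T3)) ≐ S,  tup3(char, S, S) ≐ S1.
Bind S := ref(ref(T3)); substituting into the one remaining equation that mentions S gives: tup3(char, ref(ref(T3)), ref(ref(T3))) ≐ S1.
Bind S1 := tup3(char, ref(ref(T3)), ref(ref(T3))); substituting into the remaining equation gives: arrow(arrow(E, T3), U) ≐ arrow(arrow(arrow(char, tup3(char, ref(ref(T3)), ref(ref(T3)))), arrow(T3, string)), ref(ref(ref(T3)))).
Decompose arrow/2: arrow(E, T3) ≐ arrow(arrow(char, tup3(char, ref(ref(T3)), ref(ref(T3)))), arrow(T3, string)),  U ≐ ref(ref(ref(T3))).
Decompose arrow/2: E ≐ arrow(char, tup3(char, ref(ref(T3)), ref(ref(T3)))),  T3 ≐ arrow(T3, string).
Bind E := arrow(char, tup3(char, ref(ref(T3)), ref(ref(T3)))); no other remaining equation mentions E.
Occurs check fails: T3 occurs in arrow(T3, string); the equation T3 ≐ arrow(T3, string) has no finite solution.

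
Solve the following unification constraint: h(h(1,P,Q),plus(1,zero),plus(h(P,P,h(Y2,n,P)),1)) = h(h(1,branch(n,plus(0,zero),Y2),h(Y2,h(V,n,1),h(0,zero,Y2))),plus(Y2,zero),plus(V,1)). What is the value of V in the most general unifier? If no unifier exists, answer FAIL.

h(branch(n,plus(0,zero),1),branch(n,plus(0,zero),1),h(1,n,branch(n,plus(0,zero),1)))

Decompose h/3: h(1,P,Q) = h(1,branch(n,plus(0,zero),Y2),h(Y2,h(V,n,1),h(0,zero,Y2))),  plus(1,zero) = plus(Y2,zero),  plus(h(P,P,h(Y2,n,P)),1) = plus(V,1).
Decompose h/3: 1 = 1,  P = branch(n,plus(0,zero),Y2),  Q = h(Y2,h(V,n,1),h(0,zero,Y2)).
Delete trivial equation 1 = 1.
Bind P := branch(n,plus(0,zero),Y2); substituting into the one remaining equation that mentions P gives: plus(h(branch(n,plus(0,zero),Y2),branch(n,plus(0,zero),Y2),h(Y2,n,branch(n,plus(0,zero),Y2))),1) = plus(V,1).
Bind Q := h(Y2,h(V,n,1),h(0,zero,Y2)); no other remaining equation mentions Q.
Decompose plus/2: 1 = Y2,  zero = zero.
Bind Y2 := 1; substituting into the one remaining equation that mentions Y2 gives: plus(h(branch(n,plus(0,zero),1),branch(n,plus(0,zero),1),h(1,n,branch(n,plus(0,zero),1))),1) = plus(V,1). Substituting into the earlier bindings gives P := branch(n,plus(0,zero),1), Q := h(1,h(V,n,1),h(0,zero,1)).
Delete trivial equation zero = zero.
Decompose plus/2: h(branch(n,plus(0,zero),1),branch(n,plus(0,zero),1),h(1,n,branch(n,plus(0,zero),1))) = V,  1 = 1.
Bind V := h(branch(n,plus(0,zero),1),branch(n,plus(0,zero),1),h(1,n,branch(n,plus(0,zero),1))); no other remaining equation mentions V. Substituting into the earlier binding gives Q := h(1,h(h(branch(n,plus(0,zero),1),branch(n,plus(0,zero),1),h(1,n,branch(n,plus(0,zero),1))),n,1),h(0,zero,1)).
Delete trivial equation 1 = 1.
MGU = { P -> branch(n,plus(0,zero),1), Q -> h(1,h(h(branch(n,plus(0,zero),1),branch(n,plus(0,zero),1),h(1,n,branch(n,plus(0,zero),1))),n,1),h(0,zero,1)), Y2 -> 1, V -> h(branch(n,plus(0,zero),1),branch(n,plus(0,zero),1),h(1,n,branch(n,plus(0,zero),1))) }, so V -> h(branch(n,plus(0,zero),1),branch(n,plus(0,zero),1),h(1,n,branch(n,plus(0,zero),1))).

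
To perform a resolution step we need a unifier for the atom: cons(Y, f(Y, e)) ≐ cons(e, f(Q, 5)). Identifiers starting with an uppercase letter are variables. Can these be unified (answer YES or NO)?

NO

Decompose cons/2: Y ≐ e,  f(Y, e) ≐ f(Q, 5).
Bind Y := e; substituting into the remaining equation gives: f(e, e) ≐ f(Q, 5).
Decompose f/2: e ≐ Q,  e ≐ 5.
Bind Q := e; no other remaining equation mentions Q.
Clash: constants e and 5 differ; no unifier exists.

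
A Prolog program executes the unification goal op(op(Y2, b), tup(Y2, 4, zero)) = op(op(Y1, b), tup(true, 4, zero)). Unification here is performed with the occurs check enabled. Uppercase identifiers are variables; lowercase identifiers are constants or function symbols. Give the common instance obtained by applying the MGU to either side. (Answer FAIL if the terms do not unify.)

Decompose op/2: op(Y2, b) = op(Y1, b),  tup(Y2, 4, zero) = tup(true, 4, zero).
Decompose op/2: Y2 = Y1,  b = b.
Bind Y2 := Y1; substituting into the one remaining equation that mentions Y2 gives: tup(Y1, 4, zero) = tup(true, 4, zero).
Delete trivial equation b = b.
Decompose tup/3: Y1 = true,  4 = 4,  zero = zero.
Bind Y1 := true; no other remaining equation mentions Y1. Substituting into the earlier binding gives Y2 := true.
Delete trivial equation 4 = 4.
Delete trivial equation zero = zero.
Applying the MGU to either side gives op(op(true, b), tup(true, 4, zero)).

op(op(true, b), tup(true, 4, zero))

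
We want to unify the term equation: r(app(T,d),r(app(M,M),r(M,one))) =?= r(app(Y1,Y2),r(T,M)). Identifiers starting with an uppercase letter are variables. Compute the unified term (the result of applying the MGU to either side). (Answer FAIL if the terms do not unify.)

FAIL

Decompose r/2: app(T,d) =?= app(Y1,Y2),  r(app(M,M),r(M,one)) =?= r(T,M).
Decompose app/2: T =?= Y1,  d =?= Y2.
Bind T := Y1; substituting into the one remaining equation that mentions T gives: r(app(M,M),r(M,one)) =?= r(Y1,M).
Bind Y2 := d; no other remaining equation mentions Y2.
Decompose r/2: app(M,M) =?= Y1,  r(M,one) =?= M.
Bind Y1 := app(M,M); no other remaining equation mentions Y1. Substituting into the earlier binding gives T := app(M,M).
Occurs check fails: M occurs in r(M,one); the equation M =?= r(M,one) has no finite solution.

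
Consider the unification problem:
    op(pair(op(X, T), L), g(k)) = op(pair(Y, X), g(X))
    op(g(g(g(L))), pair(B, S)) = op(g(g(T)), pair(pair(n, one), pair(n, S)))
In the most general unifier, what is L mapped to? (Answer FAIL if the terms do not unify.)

FAIL

Decompose op/2: pair(op(X, T), L) = pair(Y, X),  g(k) = g(X).
Decompose pair/2: op(X, T) = Y,  L = X.
Bind Y := op(X, T); no other remaining equation mentions Y.
Bind L := X; substituting into the one remaining equation that mentions L gives: op(g(g(g(X))), pair(B, S)) = op(g(g(T)), pair(pair(n, one), pair(n, S))).
Decompose g/1: k = X.
Bind X := k; substituting into the remaining equation gives: op(g(g(g(k))), pair(B, S)) = op(g(g(T)), pair(pair(n, one), pair(n, S))). Substituting into the earlier bindings gives Y := op(k, T), L := k.
Decompose op/2: g(g(g(k))) = g(g(T)),  pair(B, S) = pair(pair(n, one), pair(n, S)).
Decompose g/1: g(g(k)) = g(T).
Decompose g/1: g(k) = T.
Bind T := g(k); no other remaining equation mentions T. Substituting into the earlier binding gives Y := op(k, g(k)).
Decompose pair/2: B = pair(n, one),  S = pair(n, S).
Bind B := pair(n, one); no other remaining equation mentions B.
Occurs check fails: S occurs in pair(n, S); the equation S = pair(n, S) has no finite solution.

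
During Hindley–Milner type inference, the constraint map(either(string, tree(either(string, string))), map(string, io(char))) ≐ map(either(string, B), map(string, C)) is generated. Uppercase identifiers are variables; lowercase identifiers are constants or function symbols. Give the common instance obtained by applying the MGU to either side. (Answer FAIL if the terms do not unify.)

map(either(string, tree(either(string, string))), map(string, io(char)))

Decompose map/2: either(string, tree(either(string, string))) ≐ either(string, B),  map(string, io(char)) ≐ map(string, C).
Decompose either/2: string ≐ string,  tree(either(string, string)) ≐ B.
Delete trivial equation string ≐ string.
Bind B := tree(either(string, string)); no other remaining equation mentions B.
Decompose map/2: string ≐ string,  io(char) ≐ C.
Delete trivial equation string ≐ string.
Bind C := io(char).
Applying the MGU to either side gives map(either(string, tree(either(string, string))), map(string, io(char))).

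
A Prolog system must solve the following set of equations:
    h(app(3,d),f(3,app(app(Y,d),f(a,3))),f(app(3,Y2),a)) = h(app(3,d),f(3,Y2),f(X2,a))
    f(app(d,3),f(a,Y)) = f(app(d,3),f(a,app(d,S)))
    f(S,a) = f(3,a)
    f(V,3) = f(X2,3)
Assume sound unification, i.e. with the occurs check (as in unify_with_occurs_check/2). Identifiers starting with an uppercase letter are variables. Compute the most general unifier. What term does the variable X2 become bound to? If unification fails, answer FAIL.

app(3,app(app(app(d,3),d),f(a,3)))

Decompose h/3: app(3,d) = app(3,d),  f(3,app(app(Y,d),f(a,3))) = f(3,Y2),  f(app(3,Y2),a) = f(X2,a).
Delete trivial equation app(3,d) = app(3,d).
Decompose f/2: 3 = 3,  app(app(Y,d),f(a,3)) = Y2.
Delete trivial equation 3 = 3.
Bind Y2 := app(app(Y,d),f(a,3)); substituting into the one remaining equation that mentions Y2 gives: f(app(3,app(app(Y,d),f(a,3))),a) = f(X2,a).
Decompose f/2: app(3,app(app(Y,d),f(a,3))) = X2,  a = a.
Bind X2 := app(3,app(app(Y,d),f(a,3))); substituting into the one remaining equation that mentions X2 gives: f(V,3) = f(app(3,app(app(Y,d),f(a,3))),3).
Delete trivial equation a = a.
Decompose f/2: app(d,3) = app(d,3),  f(a,Y) = f(a,app(d,S)).
Delete trivial equation app(d,3) = app(d,3).
Decompose f/2: a = a,  Y = app(d,S).
Delete trivial equation a = a.
Bind Y := app(d,S); substituting into the one remaining equation that mentions Y gives: f(V,3) = f(app(3,app(app(app(d,S),d),f(a,3))),3). Substituting into the earlier bindings gives Y2 := app(app(app(d,S),d),f(a,3)), X2 := app(3,app(app(app(d,S),d),f(a,3))).
Decompose f/2: S = 3,  a = a.
Bind S := 3; substituting into the one remaining equation that mentions S gives: f(V,3) = f(app(3,app(app(app(d,3),d),f(a,3))),3). Substituting into the earlier bindings gives Y2 := app(app(app(d,3),d),f(a,3)), X2 := app(3,app(app(app(d,3),d),f(a,3))), Y := app(d,3).
Delete trivial equation a = a.
Decompose f/2: V = app(3,app(app(app(d,3),d),f(a,3))),  3 = 3.
Bind V := app(3,app(app(app(d,3),d),f(a,3))); no other remaining equation mentions V.
Delete trivial equation 3 = 3.
MGU = { Y2 ↦ app(app(app(d,3),d),f(a,3)), X2 ↦ app(3,app(app(app(d,3),d),f(a,3))), Y ↦ app(d,3), S ↦ 3, V ↦ app(3,app(app(app(d,3),d),f(a,3))) }, so X2 ↦ app(3,app(app(app(d,3),d),f(a,3))).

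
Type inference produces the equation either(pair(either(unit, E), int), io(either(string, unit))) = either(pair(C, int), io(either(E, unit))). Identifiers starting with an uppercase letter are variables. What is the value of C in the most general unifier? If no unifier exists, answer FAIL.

either(unit, string)

Decompose either/2: pair(either(unit, E), int) = pair(C, int),  io(either(string, unit)) = io(either(E, unit)).
Decompose pair/2: either(unit, E) = C,  int = int.
Bind C := either(unit, E); no other remaining equation mentions C.
Delete trivial equation int = int.
Decompose io/1: either(string, unit) = either(E, unit).
Decompose either/2: string = E,  unit = unit.
Bind E := string; no other remaining equation mentions E. Substituting into the earlier binding gives C := either(unit, string).
Delete trivial equation unit = unit.
MGU = { C -> either(unit, string), E -> string }, so C -> either(unit, string).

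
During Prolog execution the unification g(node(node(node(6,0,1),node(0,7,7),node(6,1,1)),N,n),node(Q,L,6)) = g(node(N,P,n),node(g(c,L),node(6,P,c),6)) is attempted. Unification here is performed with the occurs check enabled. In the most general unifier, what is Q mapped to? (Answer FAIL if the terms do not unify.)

g(c,node(6,node(node(6,0,1),node(0,7,7),node(6,1,1)),c))

Decompose g/2: node(node(node(6,0,1),node(0,7,7),node(6,1,1)),N,n) = node(N,P,n),  node(Q,L,6) = node(g(c,L),node(6,P,c),6).
Decompose node/3: node(node(6,0,1),node(0,7,7),node(6,1,1)) = N,  N = P,  n = n.
Bind N := node(node(6,0,1),node(0,7,7),node(6,1,1)); substituting into the one remaining equation that mentions N gives: node(node(6,0,1),node(0,7,7),node(6,1,1)) = P.
Bind P := node(node(6,0,1),node(0,7,7),node(6,1,1)); substituting into the one remaining equation that mentions P gives: node(Q,L,6) = node(g(c,L),node(6,node(node(6,0,1),node(0,7,7),node(6,1,1)),c),6).
Delete trivial equation n = n.
Decompose node/3: Q = g(c,L),  L = node(6,node(node(6,0,1),node(0,7,7),node(6,1,1)),c),  6 = 6.
Bind Q := g(c,L); no other remaining equation mentions Q.
Bind L := node(6,node(node(6,0,1),node(0,7,7),node(6,1,1)),c); no other remaining equation mentions L. Substituting into the earlier binding gives Q := g(c,node(6,node(node(6,0,1),node(0,7,7),node(6,1,1)),c)).
Delete trivial equation 6 = 6.
MGU = { N = node(node(6,0,1),node(0,7,7),node(6,1,1)), P = node(node(6,0,1),node(0,7,7),node(6,1,1)), Q = g(c,node(6,node(node(6,0,1),node(0,7,7),node(6,1,1)),c)), L = node(6,node(node(6,0,1),node(0,7,7),node(6,1,1)),c) }, so Q = g(c,node(6,node(node(6,0,1),node(0,7,7),node(6,1,1)),c)).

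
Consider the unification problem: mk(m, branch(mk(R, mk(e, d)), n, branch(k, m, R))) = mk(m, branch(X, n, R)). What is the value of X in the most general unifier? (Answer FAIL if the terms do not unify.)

FAIL

Decompose mk/2: m = m,  branch(mk(R, mk(e, d)), n, branch(k, m, R)) = branch(X, n, R).
Delete trivial equation m = m.
Decompose branch/3: mk(R, mk(e, d)) = X,  n = n,  branch(k, m, R) = R.
Bind X := mk(R, mk(e, d)); no other remaining equation mentions X.
Delete trivial equation n = n.
Occurs check fails: R occurs in branch(k, m, R); the equation R = branch(k, m, R) has no finite solution.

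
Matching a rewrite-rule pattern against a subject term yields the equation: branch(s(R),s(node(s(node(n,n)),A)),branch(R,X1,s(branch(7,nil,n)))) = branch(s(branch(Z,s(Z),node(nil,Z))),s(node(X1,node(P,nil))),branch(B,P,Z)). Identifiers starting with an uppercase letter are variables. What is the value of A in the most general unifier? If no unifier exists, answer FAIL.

node(s(node(n,n)),nil)

Decompose branch/3: s(R) = s(branch(Z,s(Z),node(nil,Z))),  s(node(s(node(n,n)),A)) = s(node(X1,node(P,nil))),  branch(R,X1,s(branch(7,nil,n))) = branch(B,P,Z).
Decompose s/1: R = branch(Z,s(Z),node(nil,Z)).
Bind R := branch(Z,s(Z),node(nil,Z)); substituting into the one remaining equation that mentions R gives: branch(branch(Z,s(Z),node(nil,Z)),X1,s(branch(7,nil,n))) = branch(B,P,Z).
Decompose s/1: node(s(node(n,n)),A) = node(X1,node(P,nil)).
Decompose node/2: s(node(n,n)) = X1,  A = node(P,nil).
Bind X1 := s(node(n,n)); substituting into the one remaining equation that mentions X1 gives: branch(branch(Z,s(Z),node(nil,Z)),s(node(n,n)),s(branch(7,nil,n))) = branch(B,P,Z).
Bind A := node(P,nil); no other remaining equation mentions A.
Decompose branch/3: branch(Z,s(Z),node(nil,Z)) = B,  s(node(n,n)) = P,  s(branch(7,nil,n)) = Z.
Bind B := branch(Z,s(Z),node(nil,Z)); no other remaining equation mentions B.
Bind P := s(node(n,n)); no other remaining equation mentions P. Substituting into the earlier binding gives A := node(s(node(n,n)),nil).
Bind Z := s(branch(7,nil,n)). Substituting into the earlier bindings gives R := branch(s(branch(7,nil,n)),s(s(branch(7,nil,n))),node(nil,s(branch(7,nil,n)))), B := branch(s(branch(7,nil,n)),s(s(branch(7,nil,n))),node(nil,s(branch(7,nil,n)))).
MGU = { R ↦ branch(s(branch(7,nil,n)),s(s(branch(7,nil,n))),node(nil,s(branch(7,nil,n)))), X1 ↦ s(node(n,n)), A ↦ node(s(node(n,n)),nil), B ↦ branch(s(branch(7,nil,n)),s(s(branch(7,nil,n))),node(nil,s(branch(7,nil,n)))), P ↦ s(node(n,n)), Z ↦ s(branch(7,nil,n)) }, so A ↦ node(s(node(n,n)),nil).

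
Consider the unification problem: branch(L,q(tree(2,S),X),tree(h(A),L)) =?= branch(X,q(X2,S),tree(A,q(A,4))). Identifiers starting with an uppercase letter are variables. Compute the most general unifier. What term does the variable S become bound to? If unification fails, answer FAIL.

Decompose branch/3: L =?= X,  q(tree(2,S),X) =?= q(X2,S),  tree(h(A),L) =?= tree(A,q(A,4)).
Bind L := X; substituting into the one remaining equation that mentions L gives: tree(h(A),X) =?= tree(A,q(A,4)).
Decompose q/2: tree(2,S) =?= X2,  X =?= S.
Bind X2 := tree(2,S); no other remaining equation mentions X2.
Bind X := S; substituting into the remaining equation gives: tree(h(A),S) =?= tree(A,q(A,4)). Substituting into the earlier binding gives L := S.
Decompose tree/2: h(A) =?= A,  S =?= q(A,4).
Occurs check fails: A occurs in h(A); the equation A =?= h(A) has no finite solution.

FAIL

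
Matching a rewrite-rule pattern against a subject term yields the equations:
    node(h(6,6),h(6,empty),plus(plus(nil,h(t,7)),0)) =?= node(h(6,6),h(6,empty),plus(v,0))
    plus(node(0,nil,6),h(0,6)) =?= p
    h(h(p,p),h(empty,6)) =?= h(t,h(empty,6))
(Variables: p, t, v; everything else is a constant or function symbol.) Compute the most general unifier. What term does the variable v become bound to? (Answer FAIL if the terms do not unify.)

plus(nil,h(h(plus(node(0,nil,6),h(0,6)),plus(node(0,nil,6),h(0,6))),7))

Decompose node/3: h(6,6) =?= h(6,6),  h(6,empty) =?= h(6,empty),  plus(plus(nil,h(t,7)),0) =?= plus(v,0).
Delete trivial equation h(6,6) =?= h(6,6).
Delete trivial equation h(6,empty) =?= h(6,empty).
Decompose plus/2: plus(nil,h(t,7)) =?= v,  0 =?= 0.
Bind v := plus(nil,h(t,7)); no other remaining equation mentions v.
Delete trivial equation 0 =?= 0.
Bind p := plus(node(0,nil,6),h(0,6)); substituting into the remaining equation gives: h(h(plus(node(0,nil,6),h(0,6)),plus(node(0,nil,6),h(0,6))),h(empty,6)) =?= h(t,h(empty,6)).
Decompose h/2: h(plus(node(0,nil,6),h(0,6)),plus(node(0,nil,6),h(0,6))) =?= t,  h(empty,6) =?= h(empty,6).
Bind t := h(plus(node(0,nil,6),h(0,6)),plus(node(0,nil,6),h(0,6))); no other remaining equation mentions t. Substituting into the earlier binding gives v := plus(nil,h(h(plus(node(0,nil,6),h(0,6)),plus(node(0,nil,6),h(0,6))),7)).
Delete trivial equation h(empty,6) =?= h(empty,6).
MGU = { v ↦ plus(nil,h(h(plus(node(0,nil,6),h(0,6)),plus(node(0,nil,6),h(0,6))),7)), p ↦ plus(node(0,nil,6),h(0,6)), t ↦ h(plus(node(0,nil,6),h(0,6)),plus(node(0,nil,6),h(0,6))) }, so v ↦ plus(nil,h(h(plus(node(0,nil,6),h(0,6)),plus(node(0,nil,6),h(0,6))),7)).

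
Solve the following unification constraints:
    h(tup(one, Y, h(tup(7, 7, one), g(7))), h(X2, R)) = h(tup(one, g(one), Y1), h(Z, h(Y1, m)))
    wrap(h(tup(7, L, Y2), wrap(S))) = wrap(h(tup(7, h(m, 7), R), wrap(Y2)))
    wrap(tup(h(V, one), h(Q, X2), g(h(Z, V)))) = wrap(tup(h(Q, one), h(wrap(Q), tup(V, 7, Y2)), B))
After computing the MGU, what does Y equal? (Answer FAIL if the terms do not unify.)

FAIL

Decompose h/2: tup(one, Y, h(tup(7, 7, one), g(7))) = tup(one, g(one), Y1),  h(X2, R) = h(Z, h(Y1, m)).
Decompose tup/3: one = one,  Y = g(one),  h(tup(7, 7, one), g(7)) = Y1.
Delete trivial equation one = one.
Bind Y := g(one); no other remaining equation mentions Y.
Bind Y1 := h(tup(7, 7, one), g(7)); substituting into the one remaining equation that mentions Y1 gives: h(X2, R) = h(Z, h(h(tup(7, 7, one), g(7)), m)).
Decompose h/2: X2 = Z,  R = h(h(tup(7, 7, one), g(7)), m).
Bind X2 := Z; substituting into the one remaining equation that mentions X2 gives: wrap(tup(h(V, one), h(Q, Z), g(h(Z, V)))) = wrap(tup(h(Q, one), h(wrap(Q), tup(V, 7, Y2)), B)).
Bind R := h(h(tup(7, 7, one), g(7)), m); substituting into the one remaining equation that mentions R gives: wrap(h(tup(7, L, Y2), wrap(S))) = wrap(h(tup(7, h(m, 7), h(h(tup(7, 7, one), g(7)), m)), wrap(Y2))).
Decompose wrap/1: h(tup(7, L, Y2), wrap(S)) = h(tup(7, h(m, 7), h(h(tup(7, 7, one), g(7)), m)), wrap(Y2)).
Decompose h/2: tup(7, L, Y2) = tup(7, h(m, 7), h(h(tup(7, 7, one), g(7)), m)),  wrap(S) = wrap(Y2).
Decompose tup/3: 7 = 7,  L = h(m, 7),  Y2 = h(h(tup(7, 7, one), g(7)), m).
Delete trivial equation 7 = 7.
Bind L := h(m, 7); no other remaining equation mentions L.
Bind Y2 := h(h(tup(7, 7, one), g(7)), m); substituting into the remaining equations gives: wrap(S) = wrap(h(h(tup(7, 7, one), g(7)), m)),  wrap(tup(h(V, one), h(Q, Z), g(h(Z, V)))) = wrap(tup(h(Q, one), h(wrap(Q), tup(V, 7, h(h(tup(7, 7, one), g(7)), m))), B)).
Decompose wrap/1: S = h(h(tup(7, 7, one), g(7)), m).
Bind S := h(h(tup(7, 7, one), g(7)), m); no other remaining equation mentions S.
Decompose wrap/1: tup(h(V, one), h(Q, Z), g(h(Z, V))) = tup(h(Q, one), h(wrap(Q), tup(V, 7, h(h(tup(7, 7, one), g(7)), m))), B).
Decompose tup/3: h(V, one) = h(Q, one),  h(Q, Z) = h(wrap(Q), tup(V, 7, h(h(tup(7, 7, one), g(7)), m))),  g(h(Z, V)) = B.
Decompose h/2: V = Q,  one = one.
Bind V := Q; substituting into the 2 remaining equations that mention V gives: h(Q, Z) = h(wrap(Q), tup(Q, 7, h(h(tup(7, 7, one), g(7)), m))),  g(h(Z, Q)) = B.
Delete trivial equation one = one.
Decompose h/2: Q = wrap(Q),  Z = tup(Q, 7, h(h(tup(7, 7, one), g(7)), m)).
Occurs check fails: Q occurs in wrap(Q); the equation Q = wrap(Q) has no finite solution.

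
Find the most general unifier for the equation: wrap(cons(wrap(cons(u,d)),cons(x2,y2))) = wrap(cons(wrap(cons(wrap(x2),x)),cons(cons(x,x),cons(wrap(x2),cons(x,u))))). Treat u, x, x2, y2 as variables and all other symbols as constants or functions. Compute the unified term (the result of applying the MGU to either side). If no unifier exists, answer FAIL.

wrap(cons(wrap(cons(wrap(cons(d,d)),d)),cons(cons(d,d),cons(wrap(cons(d,d)),cons(d,wrap(cons(d,d)))))))

Decompose wrap/1: cons(wrap(cons(u,d)),cons(x2,y2)) = cons(wrap(cons(wrap(x2),x)),cons(cons(x,x),cons(wrap(x2),cons(x,u)))).
Decompose cons/2: wrap(cons(u,d)) = wrap(cons(wrap(x2),x)),  cons(x2,y2) = cons(cons(x,x),cons(wrap(x2),cons(x,u))).
Decompose wrap/1: cons(u,d) = cons(wrap(x2),x).
Decompose cons/2: u = wrap(x2),  d = x.
Bind u := wrap(x2); substituting into the one remaining equation that mentions u gives: cons(x2,y2) = cons(cons(x,x),cons(wrap(x2),cons(x,wrap(x2)))).
Bind x := d; substituting into the remaining equation gives: cons(x2,y2) = cons(cons(d,d),cons(wrap(x2),cons(d,wrap(x2)))).
Decompose cons/2: x2 = cons(d,d),  y2 = cons(wrap(x2),cons(d,wrap(x2))).
Bind x2 := cons(d,d); substituting into the remaining equation gives: y2 = cons(wrap(cons(d,d)),cons(d,wrap(cons(d,d)))). Substituting into the earlier binding gives u := wrap(cons(d,d)).
Bind y2 := cons(wrap(cons(d,d)),cons(d,wrap(cons(d,d)))).
Applying the MGU to either side gives wrap(cons(wrap(cons(wrap(cons(d,d)),d)),cons(cons(d,d),cons(wrap(cons(d,d)),cons(d,wrap(cons(d,d))))))).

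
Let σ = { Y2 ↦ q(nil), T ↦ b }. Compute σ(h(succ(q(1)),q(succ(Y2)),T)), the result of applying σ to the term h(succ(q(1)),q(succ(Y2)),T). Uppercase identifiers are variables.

h(succ(q(1)),q(succ(q(nil))),b)

Replace each occurrence of Y2 with q(nil).
Replace each occurrence of T with b.
Result: h(succ(q(1)),q(succ(q(nil))),b).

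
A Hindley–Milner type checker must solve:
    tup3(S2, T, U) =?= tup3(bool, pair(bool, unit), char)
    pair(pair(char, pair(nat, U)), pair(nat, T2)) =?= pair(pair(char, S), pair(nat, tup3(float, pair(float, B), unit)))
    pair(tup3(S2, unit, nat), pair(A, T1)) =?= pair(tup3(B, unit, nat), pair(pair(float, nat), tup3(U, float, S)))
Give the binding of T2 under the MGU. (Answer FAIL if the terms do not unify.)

tup3(float, pair(float, bool), unit)

Decompose tup3/3: S2 =?= bool,  T =?= pair(bool, unit),  U =?= char.
Bind S2 := bool; substituting into the one remaining equation that mentions S2 gives: pair(tup3(bool, unit, nat), pair(A, T1)) =?= pair(tup3(B, unit, nat), pair(pair(float, nat), tup3(U, float, S))).
Bind T := pair(bool, unit); no other remaining equation mentions T.
Bind U := char; substituting into the remaining equations gives: pair(pair(char, pair(nat, char)), pair(nat, T2)) =?= pair(pair(char, S), pair(nat, tup3(float, pair(float, B), unit))),  pair(tup3(bool, unit, nat), pair(A, T1)) =?= pair(tup3(B, unit, nat), pair(pair(float, nat), tup3(char, float, S))).
Decompose pair/2: pair(char, pair(nat, char)) =?= pair(char, S),  pair(nat, T2) =?= pair(nat, tup3(float, pair(float, B), unit)).
Decompose pair/2: char =?= char,  pair(nat, char) =?= S.
Delete trivial equation char =?= char.
Bind S := pair(nat, char); substituting into the one remaining equation that mentions S gives: pair(tup3(bool, unit, nat), pair(A, T1)) =?= pair(tup3(B, unit, nat), pair(pair(float, nat), tup3(char, float, pair(nat, char)))).
Decompose pair/2: nat =?= nat,  T2 =?= tup3(float, pair(float, B), unit).
Delete trivial equation nat =?= nat.
Bind T2 := tup3(float, pair(float, B), unit); no other remaining equation mentions T2.
Decompose pair/2: tup3(bool, unit, nat) =?= tup3(B, unit, nat),  pair(A, T1) =?= pair(pair(float, nat), tup3(char, float, pair(nat, char))).
Decompose tup3/3: bool =?= B,  unit =?= unit,  nat =?= nat.
Bind B := bool; no other remaining equation mentions B. Substituting into the earlier binding gives T2 := tup3(float, pair(float, bool), unit).
Delete trivial equation unit =?= unit.
Delete trivial equation nat =?= nat.
Decompose pair/2: A =?= pair(float, nat),  T1 =?= tup3(char, float, pair(nat, char)).
Bind A := pair(float, nat); no other remaining equation mentions A.
Bind T1 := tup3(char, float, pair(nat, char)).
MGU = { S2 ↦ bool, T ↦ pair(bool, unit), U ↦ char, S ↦ pair(nat, char), T2 ↦ tup3(float, pair(float, bool), unit), B ↦ bool, A ↦ pair(float, nat), T1 ↦ tup3(char, float, pair(nat, char)) }, so T2 ↦ tup3(float, pair(float, bool), unit).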